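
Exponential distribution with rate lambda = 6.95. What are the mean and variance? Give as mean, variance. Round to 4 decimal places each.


mean = 1/lam, var = 1/lam^2
mean = 1 / 6.95 = 20/139 ≈ 0.143885
lam^2 = 6.95^2 = 48.3025
var = 1 / 48.3025 ≈ 0.020703

0.1439, 0.0207


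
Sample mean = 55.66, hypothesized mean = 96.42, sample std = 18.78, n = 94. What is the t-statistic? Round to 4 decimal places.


t = (xbar - mu0) / (s/sqrt(n))
xbar - mu0 = 55.66 - 96.42 = -40.76
sqrt(94) ≈ 9.69535971
s/sqrt(n) = 18.78 / 9.69535971 ≈ 1.93700910
t = -40.76 / 1.93700910 ≈ -21.042751

-21.0428


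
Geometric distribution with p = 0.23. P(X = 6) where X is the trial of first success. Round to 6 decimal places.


P = (1-p)^(k-1) * p
(1-p)^(k-1) = 0.77^5 ≈ 0.2706784
P = 0.2706784 * 0.23 ≈ 0.06225604

0.062256


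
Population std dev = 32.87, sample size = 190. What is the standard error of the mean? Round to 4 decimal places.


SE = sigma / sqrt(n)
sqrt(190) ≈ 13.784049
SE = 32.87 / 13.784049 ≈ 2.384640

2.3846


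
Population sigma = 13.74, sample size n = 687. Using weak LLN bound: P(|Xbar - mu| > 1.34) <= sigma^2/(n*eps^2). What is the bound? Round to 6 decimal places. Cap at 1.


bound = min(1, sigma^2/(n*eps^2))
sigma^2 = 13.74^2 = 188.7876
n*eps^2 = 687 * 1.34^2 = 687 * 1.7956 = 1233.5772
sigma^2/(n*eps^2) = 188.7876 / 1233.5772 = 687/4489 ≈ 0.15304077

0.153041


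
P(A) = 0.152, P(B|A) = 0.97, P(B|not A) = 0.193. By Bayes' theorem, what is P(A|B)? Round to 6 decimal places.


P(A|B) = P(B|A)*P(A) / P(B), P(B) = P(B|A)*P(A) + P(B|not A)*P(not A)
P(B|A)*P(A) = 0.97 * 0.152 = 0.14744
P(B|not A)*P(not A) = 0.193 * 0.848 = 0.163664
P(B) = 0.14744 + 0.163664 = 0.311104
P(A|B) = 0.14744 / 0.311104 ≈ 0.47392512

0.473925


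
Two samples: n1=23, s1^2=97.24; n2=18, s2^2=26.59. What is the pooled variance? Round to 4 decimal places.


sp^2 = ((n1-1)*s1^2 + (n2-1)*s2^2)/(n1+n2-2)
(n1-1)*s1^2 = 22 * 97.24 = 2139.28
(n2-1)*s2^2 = 17 * 26.59 = 452.03
numerator = 2139.28 + 452.03 = 2591.31
n1+n2-2 = 39
sp^2 = 2591.31 / 39 = 86377/1300 ≈ 66.443846

66.4438


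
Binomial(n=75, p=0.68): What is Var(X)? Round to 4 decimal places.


Var = n*p*(1-p) = 75 * 0.68 * 0.32 = 16.32

16.3200


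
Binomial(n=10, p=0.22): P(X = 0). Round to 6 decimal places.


P = C(n,k) * p^k * (1-p)^(n-k)
C(10,0) = 1
p^k = 0.22^0 = 1
(1-p)^(n-k) = 0.78^10 ≈ 0.08335776
P = 1 * 1 * 0.08335776 ≈ 0.083358

0.083358


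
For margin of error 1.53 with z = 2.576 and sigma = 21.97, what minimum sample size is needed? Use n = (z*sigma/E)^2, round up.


z*sigma/E = 2.576 * 21.97 / 1.53 ≈ 36.990013
(z*sigma/E)^2 ≈ 1368.261067
round up: n = 1369

1369


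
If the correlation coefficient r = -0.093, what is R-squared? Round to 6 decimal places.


R^2 = r^2 = (-0.093)^2 = 0.008649

0.008649


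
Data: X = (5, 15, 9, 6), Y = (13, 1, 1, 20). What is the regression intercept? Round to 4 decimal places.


a = ybar - b*xbar, where b = sum((xi-xbar)(yi-ybar)) / sum((xi-xbar)^2)
n = 4, xbar = 35/4 = 8.75, ybar = 35/4 = 8.75
Sxy = sum((xi-xbar)(yi-ybar)) = -97.25
Sxx = sum((xi-xbar)^2) = 60.75
b = Sxy / Sxx = -389/243 ≈ -1.600823
a = 8.75 - (-1.600823) * 8.75 = 5530/243 ≈ 22.757202

22.7572


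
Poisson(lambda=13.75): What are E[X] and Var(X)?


E[X] = Var(X) = lambda = 13.75

13.75, 13.75


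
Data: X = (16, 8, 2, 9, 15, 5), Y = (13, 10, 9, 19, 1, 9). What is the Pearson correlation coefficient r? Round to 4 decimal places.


r = sum((xi-xbar)(yi-ybar)) / sqrt(sum((xi-xbar)^2) * sum((yi-ybar)^2))
n = 6, xbar = 55/6 ≈ 9.166667, ybar = 61/6 ≈ 10.166667
Sxy = sum((xi-xbar)(yi-ybar)) = -133/6 ≈ -22.166667
Sxx = sum((xi-xbar)^2) = 905/6 ≈ 150.833333
Syy = sum((yi-ybar)^2) = 1037/6 ≈ 172.833333
sqrt(Sxx*Syy) ≈ 161.459059
r = Sxy / sqrt(Sxx*Syy) = -22.166667 / 161.459059 ≈ -0.137290

-0.1373


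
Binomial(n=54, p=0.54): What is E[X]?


E[X] = n*p = 54 * 0.54 = 29.16

29.16


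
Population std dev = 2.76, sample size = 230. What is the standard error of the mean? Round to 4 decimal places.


SE = sigma / sqrt(n)
sqrt(230) ≈ 15.165751
SE = 2.76 / 15.165751 ≈ 0.181989

0.1820


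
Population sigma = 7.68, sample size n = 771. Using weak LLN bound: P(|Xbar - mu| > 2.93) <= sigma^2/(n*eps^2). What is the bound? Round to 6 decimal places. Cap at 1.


bound = min(1, sigma^2/(n*eps^2))
sigma^2 = 7.68^2 = 58.9824
n*eps^2 = 771 * 2.93^2 = 771 * 8.5849 = 6618.9579
sigma^2/(n*eps^2) = 58.9824 / 6618.9579 ≈ 0.00891113

0.008911


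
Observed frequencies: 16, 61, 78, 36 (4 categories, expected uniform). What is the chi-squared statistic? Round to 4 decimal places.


chi2 = sum((O-E)^2/E), E = total/4
total = 191, E = 191/4 = 47.75
(16 - 47.75)^2 / 47.75 = 1008.0625 / 47.75 = 16129/764 ≈ 21.111257
(61 - 47.75)^2 / 47.75 = 175.5625 / 47.75 = 2809/764 ≈ 3.676702
(78 - 47.75)^2 / 47.75 = 915.0625 / 47.75 = 14641/764 ≈ 19.163613
(36 - 47.75)^2 / 47.75 = 138.0625 / 47.75 = 2209/764 ≈ 2.891361
chi2 = 8947/191 ≈ 46.842932

46.8429


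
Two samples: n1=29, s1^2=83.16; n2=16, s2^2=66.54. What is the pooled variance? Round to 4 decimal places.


sp^2 = ((n1-1)*s1^2 + (n2-1)*s2^2)/(n1+n2-2)
(n1-1)*s1^2 = 28 * 83.16 = 2328.48
(n2-1)*s2^2 = 15 * 66.54 = 998.1
numerator = 2328.48 + 998.1 = 3326.58
n1+n2-2 = 43
sp^2 = 3326.58 / 43 = 166329/2150 ≈ 77.362326

77.3623


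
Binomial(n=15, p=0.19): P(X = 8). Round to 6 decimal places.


P = C(n,k) * p^k * (1-p)^(n-k)
C(15,8) = 6435
p^k = 0.19^8 ≈ 0.000001698356
(1-p)^(n-k) = 0.81^7 ≈ 0.2287679
P = 6435 * 0.000001698356 * 0.2287679 ≈ 0.002500

0.002500


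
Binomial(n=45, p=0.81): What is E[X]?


E[X] = n*p = 45 * 0.81 = 36.45

36.45


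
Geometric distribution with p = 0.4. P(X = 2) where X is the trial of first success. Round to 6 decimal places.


P = (1-p)^(k-1) * p
(1-p)^(k-1) = 0.6^1 = 0.6
P = 0.6 * 0.4 = 0.24

0.240000


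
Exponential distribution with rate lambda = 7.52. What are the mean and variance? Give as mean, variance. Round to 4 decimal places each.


mean = 1/lam, var = 1/lam^2
mean = 1 / 7.52 = 25/188 ≈ 0.132979
lam^2 = 7.52^2 = 56.5504
var = 1 / 56.5504 ≈ 0.017683

0.1330, 0.0177


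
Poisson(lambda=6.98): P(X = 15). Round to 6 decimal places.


P = e^(-lam) * lam^k / k!
e^(-6.98) ≈ 0.0009303032
lam^k = 6.98^15 ≈ 4548113973386.547598
k! = 15! = 1307674368000
P = 0.0009303032 * 4548113973386.547598 / 1307674368000 ≈ 0.003236

0.003236


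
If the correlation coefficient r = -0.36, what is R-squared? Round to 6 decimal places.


R^2 = r^2 = (-0.36)^2 = 0.1296

0.129600


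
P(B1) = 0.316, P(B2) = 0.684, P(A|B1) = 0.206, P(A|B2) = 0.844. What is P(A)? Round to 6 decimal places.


P(A) = P(A|B1)*P(B1) + P(A|B2)*P(B2)
P(A|B1)*P(B1) = 0.206 * 0.316 = 0.065096
P(A|B2)*P(B2) = 0.844 * 0.684 = 0.577296
P(A) = 0.065096 + 0.577296 = 0.642392

0.642392


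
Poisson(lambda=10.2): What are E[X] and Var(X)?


E[X] = Var(X) = lambda = 10.2

10.2, 10.2


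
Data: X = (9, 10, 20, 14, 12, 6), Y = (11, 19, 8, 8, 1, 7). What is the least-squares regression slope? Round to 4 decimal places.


b = sum((xi-xbar)(yi-ybar)) / sum((xi-xbar)^2)
n = 6, xbar = 71/6 ≈ 11.833333, ybar = 54/6 = 9
Sxy = sum((xi-xbar)(yi-ybar)) = -24
Sxx = sum((xi-xbar)^2) = 701/6 ≈ 116.833333
b = Sxy / Sxx = -144/701 ≈ -0.205421

-0.2054


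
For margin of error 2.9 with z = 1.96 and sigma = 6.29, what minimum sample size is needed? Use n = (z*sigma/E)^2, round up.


z*sigma/E = 1.96 * 6.29 / 2.9 = 30821/7250 ≈ 4.251172
(z*sigma/E)^2 ≈ 18.072467
round up: n = 19

19


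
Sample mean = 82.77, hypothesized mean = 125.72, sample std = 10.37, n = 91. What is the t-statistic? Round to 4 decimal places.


t = (xbar - mu0) / (s/sqrt(n))
xbar - mu0 = 82.77 - 125.72 = -42.95
sqrt(91) ≈ 9.53939201
s/sqrt(n) = 10.37 / 9.53939201 ≈ 1.08707138
t = -42.95 / 1.08707138 ≈ -39.509825

-39.5098


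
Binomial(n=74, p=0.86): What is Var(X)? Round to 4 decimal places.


Var = n*p*(1-p) = 74 * 0.86 * 0.14 = 8.9096

8.9096


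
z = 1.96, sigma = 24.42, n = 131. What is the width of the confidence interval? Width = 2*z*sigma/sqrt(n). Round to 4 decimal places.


width = 2*z*sigma/sqrt(n)
2*z*sigma = 2 * 1.96 * 24.42 = 95.7264
sqrt(131) ≈ 11.445523
width = 95.7264 / 11.445523 ≈ 8.363654

8.3637


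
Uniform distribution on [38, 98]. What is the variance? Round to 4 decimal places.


Var = (b-a)^2 / 12
(b-a)^2 = (98 - 38)^2 = 3600
Var = 3600/12 = 300

300.0000


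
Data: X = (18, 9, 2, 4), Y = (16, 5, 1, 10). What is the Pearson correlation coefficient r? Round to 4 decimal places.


r = sum((xi-xbar)(yi-ybar)) / sqrt(sum((xi-xbar)^2) * sum((yi-ybar)^2))
n = 4, xbar = 33/4 = 8.25, ybar = 32/4 = 8
Sxy = sum((xi-xbar)(yi-ybar)) = 111
Sxx = sum((xi-xbar)^2) = 152.75
Syy = sum((yi-ybar)^2) = 126
sqrt(Sxx*Syy) ≈ 138.731756
r = Sxy / sqrt(Sxx*Syy) = 111 / 138.731756 ≈ 0.800105

0.8001


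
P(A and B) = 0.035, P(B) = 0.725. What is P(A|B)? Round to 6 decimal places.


P(A|B) = P(A and B) / P(B) = 0.035 / 0.725 = 7/145 ≈ 0.04827586

0.048276


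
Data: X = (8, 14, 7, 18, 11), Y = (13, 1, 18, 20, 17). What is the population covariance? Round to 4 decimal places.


Cov = (1/n)*sum((xi-xbar)(yi-ybar))
n = 5, xbar = 58/5 = 11.6, ybar = 69/5 = 13.8
sum((xi-xbar)(yi-ybar)) = -9.4
Cov = -9.4 / 5 = -1.88

-1.8800


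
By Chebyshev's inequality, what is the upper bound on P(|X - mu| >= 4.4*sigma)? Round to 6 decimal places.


P <= 1/k^2
k^2 = 4.4^2 = 19.36
1/k^2 = 1 / 19.36 = 25/484 ≈ 0.05165289

0.051653


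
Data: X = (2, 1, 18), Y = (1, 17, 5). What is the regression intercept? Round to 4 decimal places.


a = ybar - b*xbar, where b = sum((xi-xbar)(yi-ybar)) / sum((xi-xbar)^2)
n = 3, xbar = 21/3 = 7, ybar = 23/3 ≈ 7.666667
Sxy = sum((xi-xbar)(yi-ybar)) = -52
Sxx = sum((xi-xbar)^2) = 182
b = Sxy / Sxx = -2/7 ≈ -0.285714
a = 7.666667 - (-0.285714) * 7 = 29/3 ≈ 9.666667

9.6667


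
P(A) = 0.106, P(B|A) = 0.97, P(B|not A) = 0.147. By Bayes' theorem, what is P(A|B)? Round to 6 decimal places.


P(A|B) = P(B|A)*P(A) / P(B), P(B) = P(B|A)*P(A) + P(B|not A)*P(not A)
P(B|A)*P(A) = 0.97 * 0.106 = 0.10282
P(B|not A)*P(not A) = 0.147 * 0.894 = 0.131418
P(B) = 0.10282 + 0.131418 = 0.234238
P(A|B) = 0.10282 / 0.234238 ≈ 0.43895525

0.438955


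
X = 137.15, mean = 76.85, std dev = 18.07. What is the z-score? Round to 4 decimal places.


z = (X - mu) / sigma
X - mu = 137.15 - 76.85 = 60.3
z = 60.3 / 18.07 = 6030/1807 ≈ 3.337023

3.3370


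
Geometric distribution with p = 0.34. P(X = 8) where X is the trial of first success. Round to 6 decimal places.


P = (1-p)^(k-1) * p
(1-p)^(k-1) = 0.66^7 ≈ 0.05455161
P = 0.05455161 * 0.34 ≈ 0.01854755

0.018548


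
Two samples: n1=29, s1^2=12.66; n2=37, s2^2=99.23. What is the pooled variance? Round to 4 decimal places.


sp^2 = ((n1-1)*s1^2 + (n2-1)*s2^2)/(n1+n2-2)
(n1-1)*s1^2 = 28 * 12.66 = 354.48
(n2-1)*s2^2 = 36 * 99.23 = 3572.28
numerator = 354.48 + 3572.28 = 3926.76
n1+n2-2 = 64
sp^2 = 3926.76 / 64 = 61.355625

61.3556


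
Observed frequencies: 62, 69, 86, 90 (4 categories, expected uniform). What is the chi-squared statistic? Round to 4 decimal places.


chi2 = sum((O-E)^2/E), E = total/4
total = 307, E = 307/4 = 76.75
(62 - 76.75)^2 / 76.75 = 217.5625 / 76.75 = 3481/1228 ≈ 2.834691
(69 - 76.75)^2 / 76.75 = 60.0625 / 76.75 = 961/1228 ≈ 0.782573
(86 - 76.75)^2 / 76.75 = 85.5625 / 76.75 = 1369/1228 ≈ 1.114821
(90 - 76.75)^2 / 76.75 = 175.5625 / 76.75 = 2809/1228 ≈ 2.287459
chi2 = 2155/307 ≈ 7.019544

7.0195


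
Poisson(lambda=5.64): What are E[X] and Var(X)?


E[X] = Var(X) = lambda = 5.64

5.64, 5.64


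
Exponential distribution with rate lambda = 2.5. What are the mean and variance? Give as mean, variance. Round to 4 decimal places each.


mean = 1/lam, var = 1/lam^2
mean = 1 / 2.5 = 0.4
lam^2 = 2.5^2 = 6.25
var = 1 / 6.25 = 0.16

0.4000, 0.1600


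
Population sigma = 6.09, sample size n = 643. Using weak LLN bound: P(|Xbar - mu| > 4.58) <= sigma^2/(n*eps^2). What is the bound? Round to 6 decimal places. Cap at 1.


bound = min(1, sigma^2/(n*eps^2))
sigma^2 = 6.09^2 = 37.0881
n*eps^2 = 643 * 4.58^2 = 643 * 20.9764 = 13487.8252
sigma^2/(n*eps^2) = 37.0881 / 13487.8252 ≈ 0.00274975

0.002750


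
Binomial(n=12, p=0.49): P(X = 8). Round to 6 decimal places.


P = C(n,k) * p^k * (1-p)^(n-k)
C(12,8) = 495
p^k = 0.49^8 ≈ 0.003323293
(1-p)^(n-k) = 0.51^4 = 0.06765201
P = 495 * 0.003323293 * 0.06765201 ≈ 0.111290

0.111290


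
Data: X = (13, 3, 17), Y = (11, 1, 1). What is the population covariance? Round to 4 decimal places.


Cov = (1/n)*sum((xi-xbar)(yi-ybar))
n = 3, xbar = 33/3 = 11, ybar = 13/3 ≈ 4.333333
sum((xi-xbar)(yi-ybar)) = 20
Cov = 20 / 3 = 20/3 ≈ 6.666667

6.6667


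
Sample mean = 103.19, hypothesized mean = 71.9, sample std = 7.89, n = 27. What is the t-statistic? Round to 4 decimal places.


t = (xbar - mu0) / (s/sqrt(n))
xbar - mu0 = 103.19 - 71.9 = 31.29
sqrt(27) ≈ 5.19615242
s/sqrt(n) = 7.89 / 5.19615242 ≈ 1.51843121
t = 31.29 / 1.51843121 ≈ 20.606795

20.6068


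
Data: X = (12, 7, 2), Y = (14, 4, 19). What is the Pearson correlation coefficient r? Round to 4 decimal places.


r = sum((xi-xbar)(yi-ybar)) / sqrt(sum((xi-xbar)^2) * sum((yi-ybar)^2))
n = 3, xbar = 21/3 = 7, ybar = 37/3 ≈ 12.333333
Sxy = sum((xi-xbar)(yi-ybar)) = -25
Sxx = sum((xi-xbar)^2) = 50
Syy = sum((yi-ybar)^2) = 350/3 ≈ 116.666667
sqrt(Sxx*Syy) ≈ 76.376262
r = Sxy / sqrt(Sxx*Syy) = -25 / 76.376262 ≈ -0.327327

-0.3273


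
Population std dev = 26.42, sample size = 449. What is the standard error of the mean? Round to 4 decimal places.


SE = sigma / sqrt(n)
sqrt(449) ≈ 21.189620
SE = 26.42 / 21.189620 ≈ 1.246837

1.2468


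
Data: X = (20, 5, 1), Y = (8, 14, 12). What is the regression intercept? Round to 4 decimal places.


a = ybar - b*xbar, where b = sum((xi-xbar)(yi-ybar)) / sum((xi-xbar)^2)
n = 3, xbar = 26/3 ≈ 8.666667, ybar = 34/3 ≈ 11.333333
Sxy = sum((xi-xbar)(yi-ybar)) = -158/3 ≈ -52.666667
Sxx = sum((xi-xbar)^2) = 602/3 ≈ 200.666667
b = Sxy / Sxx = -79/301 ≈ -0.262458
a = 11.333333 - (-0.262458) * 8.666667 = 4096/301 ≈ 13.607973

13.6080


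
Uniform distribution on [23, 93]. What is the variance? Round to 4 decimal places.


Var = (b-a)^2 / 12
(b-a)^2 = (93 - 23)^2 = 4900
Var = 4900/12 ≈ 408.333333

408.3333


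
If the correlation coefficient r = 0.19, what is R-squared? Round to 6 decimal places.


R^2 = r^2 = (0.19)^2 = 0.0361

0.036100


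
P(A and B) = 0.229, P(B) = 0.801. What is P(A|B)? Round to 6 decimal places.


P(A|B) = P(A and B) / P(B) = 0.229 / 0.801 = 229/801 ≈ 0.28589263

0.285893


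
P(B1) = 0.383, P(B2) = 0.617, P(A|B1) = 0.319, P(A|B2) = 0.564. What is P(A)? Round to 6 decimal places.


P(A) = P(A|B1)*P(B1) + P(A|B2)*P(B2)
P(A|B1)*P(B1) = 0.319 * 0.383 = 0.122177
P(A|B2)*P(B2) = 0.564 * 0.617 = 0.347988
P(A) = 0.122177 + 0.347988 = 0.470165

0.470165


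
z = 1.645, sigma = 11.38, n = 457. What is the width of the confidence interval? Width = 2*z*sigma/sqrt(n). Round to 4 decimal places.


width = 2*z*sigma/sqrt(n)
2*z*sigma = 2 * 1.645 * 11.38 = 37.4402
sqrt(457) ≈ 21.377558
width = 37.4402 / 21.377558 ≈ 1.751379

1.7514


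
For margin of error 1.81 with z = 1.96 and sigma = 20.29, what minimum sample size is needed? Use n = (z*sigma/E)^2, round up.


z*sigma/E = 1.96 * 20.29 / 1.81 = 99421/4525 ≈ 21.971492
(z*sigma/E)^2 ≈ 482.746448
round up: n = 483

483


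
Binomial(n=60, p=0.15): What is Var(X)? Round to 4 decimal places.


Var = n*p*(1-p) = 60 * 0.15 * 0.85 = 7.65

7.6500


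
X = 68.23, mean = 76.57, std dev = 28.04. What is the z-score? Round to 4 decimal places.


z = (X - mu) / sigma
X - mu = 68.23 - 76.57 = -8.34
z = -8.34 / 28.04 = -417/1402 ≈ -0.297432

-0.2974


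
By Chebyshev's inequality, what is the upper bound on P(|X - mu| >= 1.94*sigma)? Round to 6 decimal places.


P <= 1/k^2
k^2 = 1.94^2 = 3.7636
1/k^2 = 1 / 3.7636 = 2500/9409 ≈ 0.26570305

0.265703


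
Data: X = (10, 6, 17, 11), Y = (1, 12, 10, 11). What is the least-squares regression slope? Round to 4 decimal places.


b = sum((xi-xbar)(yi-ybar)) / sum((xi-xbar)^2)
n = 4, xbar = 44/4 = 11, ybar = 34/4 = 8.5
Sxy = sum((xi-xbar)(yi-ybar)) = -1
Sxx = sum((xi-xbar)^2) = 62
b = Sxy / Sxx = -1/62 ≈ -0.016129

-0.0161


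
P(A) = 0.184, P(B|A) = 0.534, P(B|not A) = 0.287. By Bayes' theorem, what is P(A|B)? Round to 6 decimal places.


P(A|B) = P(B|A)*P(A) / P(B), P(B) = P(B|A)*P(A) + P(B|not A)*P(not A)
P(B|A)*P(A) = 0.534 * 0.184 = 0.098256
P(B|not A)*P(not A) = 0.287 * 0.816 = 0.234192
P(B) = 0.098256 + 0.234192 = 0.332448
P(A|B) = 0.098256 / 0.332448 = 2047/6926 ≈ 0.29555299

0.295553


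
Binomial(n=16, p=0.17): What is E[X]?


E[X] = n*p = 16 * 0.17 = 2.72

2.72


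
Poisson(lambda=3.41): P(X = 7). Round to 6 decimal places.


P = e^(-lam) * lam^k / k!
e^(-3.41) ≈ 0.03304120
lam^k = 3.41^7 ≈ 5361.430158
k! = 7! = 5040
P = 0.03304120 * 5361.430158 / 5040 ≈ 0.035148

0.035148


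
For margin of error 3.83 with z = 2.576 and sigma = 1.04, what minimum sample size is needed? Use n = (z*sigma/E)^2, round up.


z*sigma/E = 2.576 * 1.04 / 3.83 ≈ 0.699488
(z*sigma/E)^2 ≈ 0.489284
round up: n = 1

1


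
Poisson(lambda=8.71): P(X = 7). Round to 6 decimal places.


P = e^(-lam) * lam^k / k!
e^(-8.71) ≈ 0.0001649283
lam^k = 8.71^7 ≈ 3803006.651987
k! = 7! = 5040
P = 0.0001649283 * 3803006.651987 / 5040 ≈ 0.124449

0.124449


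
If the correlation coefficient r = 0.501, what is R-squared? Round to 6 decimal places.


R^2 = r^2 = (0.501)^2 = 0.251001

0.251001


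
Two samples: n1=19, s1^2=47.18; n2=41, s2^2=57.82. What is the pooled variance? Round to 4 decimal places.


sp^2 = ((n1-1)*s1^2 + (n2-1)*s2^2)/(n1+n2-2)
(n1-1)*s1^2 = 18 * 47.18 = 849.24
(n2-1)*s2^2 = 40 * 57.82 = 2312.8
numerator = 849.24 + 2312.8 = 3162.04
n1+n2-2 = 58
sp^2 = 3162.04 / 58 = 79051/1450 ≈ 54.517931

54.5179


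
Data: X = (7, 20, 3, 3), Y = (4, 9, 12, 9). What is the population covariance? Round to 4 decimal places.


Cov = (1/n)*sum((xi-xbar)(yi-ybar))
n = 4, xbar = 33/4 = 8.25, ybar = 34/4 = 8.5
sum((xi-xbar)(yi-ybar)) = -9.5
Cov = -9.5 / 4 = -2.375

-2.3750


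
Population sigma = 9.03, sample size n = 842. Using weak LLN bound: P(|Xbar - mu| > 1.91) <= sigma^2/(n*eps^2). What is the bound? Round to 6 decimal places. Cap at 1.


bound = min(1, sigma^2/(n*eps^2))
sigma^2 = 9.03^2 = 81.5409
n*eps^2 = 842 * 1.91^2 = 842 * 3.6481 = 3071.7002
sigma^2/(n*eps^2) = 81.5409 / 3071.7002 ≈ 0.02654585

0.026546


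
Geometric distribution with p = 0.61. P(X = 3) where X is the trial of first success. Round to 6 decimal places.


P = (1-p)^(k-1) * p
(1-p)^(k-1) = 0.39^2 = 0.1521
P = 0.1521 * 0.61 = 0.092781

0.092781


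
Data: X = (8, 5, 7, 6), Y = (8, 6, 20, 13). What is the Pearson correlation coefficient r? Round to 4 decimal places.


r = sum((xi-xbar)(yi-ybar)) / sqrt(sum((xi-xbar)^2) * sum((yi-ybar)^2))
n = 4, xbar = 26/4 = 6.5, ybar = 47/4 = 11.75
Sxy = sum((xi-xbar)(yi-ybar)) = 6.5
Sxx = sum((xi-xbar)^2) = 5
Syy = sum((yi-ybar)^2) = 116.75
sqrt(Sxx*Syy) ≈ 24.160919
r = Sxy / sqrt(Sxx*Syy) = 6.5 / 24.160919 ≈ 0.269030

0.2690


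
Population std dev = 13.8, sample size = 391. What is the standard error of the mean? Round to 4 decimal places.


SE = sigma / sqrt(n)
sqrt(391) ≈ 19.773720
SE = 13.8 / 19.773720 ≈ 0.697896

0.6979


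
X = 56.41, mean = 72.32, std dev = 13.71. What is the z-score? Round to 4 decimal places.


z = (X - mu) / sigma
X - mu = 56.41 - 72.32 = -15.91
z = -15.91 / 13.71 = -1591/1371 ≈ -1.160467

-1.1605


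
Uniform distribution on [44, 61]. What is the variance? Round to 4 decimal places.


Var = (b-a)^2 / 12
(b-a)^2 = (61 - 44)^2 = 289
Var = 289/12 ≈ 24.083333

24.0833


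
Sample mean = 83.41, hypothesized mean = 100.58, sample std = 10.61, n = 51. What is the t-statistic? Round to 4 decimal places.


t = (xbar - mu0) / (s/sqrt(n))
xbar - mu0 = 83.41 - 100.58 = -17.17
sqrt(51) ≈ 7.14142843
s/sqrt(n) = 10.61 / 7.14142843 ≈ 1.48569717
t = -17.17 / 1.48569717 ≈ -11.556864

-11.5569


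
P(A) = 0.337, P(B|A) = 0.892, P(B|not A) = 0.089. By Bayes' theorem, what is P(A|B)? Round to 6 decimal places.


P(A|B) = P(B|A)*P(A) / P(B), P(B) = P(B|A)*P(A) + P(B|not A)*P(not A)
P(B|A)*P(A) = 0.892 * 0.337 = 0.300604
P(B|not A)*P(not A) = 0.089 * 0.663 = 0.059007
P(B) = 0.300604 + 0.059007 = 0.359611
P(A|B) = 0.300604 / 0.359611 ≈ 0.83591436

0.835914


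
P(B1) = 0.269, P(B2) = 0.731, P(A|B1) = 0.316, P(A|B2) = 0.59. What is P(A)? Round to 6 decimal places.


P(A) = P(A|B1)*P(B1) + P(A|B2)*P(B2)
P(A|B1)*P(B1) = 0.316 * 0.269 = 0.085004
P(A|B2)*P(B2) = 0.59 * 0.731 = 0.43129
P(A) = 0.085004 + 0.43129 = 0.516294

0.516294


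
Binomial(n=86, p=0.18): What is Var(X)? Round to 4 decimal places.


Var = n*p*(1-p) = 86 * 0.18 * 0.82 = 12.6936

12.6936


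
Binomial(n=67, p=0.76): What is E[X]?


E[X] = n*p = 67 * 0.76 = 50.92

50.92


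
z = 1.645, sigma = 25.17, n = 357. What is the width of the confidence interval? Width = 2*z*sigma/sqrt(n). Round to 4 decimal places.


width = 2*z*sigma/sqrt(n)
2*z*sigma = 2 * 1.645 * 25.17 = 82.8093
sqrt(357) ≈ 18.894444
width = 82.8093 / 18.894444 ≈ 4.382733

4.3827


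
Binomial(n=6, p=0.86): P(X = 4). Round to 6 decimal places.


P = C(n,k) * p^k * (1-p)^(n-k)
C(6,4) = 15
p^k = 0.86^4 ≈ 0.5470082
(1-p)^(n-k) = 0.14^2 = 0.0196
P = 15 * 0.5470082 * 0.0196 ≈ 0.160820

0.160820


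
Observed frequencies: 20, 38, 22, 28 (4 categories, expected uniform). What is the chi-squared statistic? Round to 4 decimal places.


chi2 = sum((O-E)^2/E), E = total/4
total = 108, E = 108/4 = 27
(20 - 27)^2 / 27 = 49 / 27 = 49/27 ≈ 1.814815
(38 - 27)^2 / 27 = 121 / 27 = 121/27 ≈ 4.481481
(22 - 27)^2 / 27 = 25 / 27 = 25/27 ≈ 0.925926
(28 - 27)^2 / 27 = 1 / 27 = 1/27 ≈ 0.037037
chi2 = 196/27 ≈ 7.259259

7.2593


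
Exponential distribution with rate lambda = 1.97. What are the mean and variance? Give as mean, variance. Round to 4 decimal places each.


mean = 1/lam, var = 1/lam^2
mean = 1 / 1.97 = 100/197 ≈ 0.507614
lam^2 = 1.97^2 = 3.8809
var = 1 / 3.8809 ≈ 0.257672

0.5076, 0.2577


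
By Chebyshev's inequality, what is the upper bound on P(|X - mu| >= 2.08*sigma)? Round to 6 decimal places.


P <= 1/k^2
k^2 = 2.08^2 = 4.3264
1/k^2 = 1 / 4.3264 = 625/2704 ≈ 0.23113905

0.231139


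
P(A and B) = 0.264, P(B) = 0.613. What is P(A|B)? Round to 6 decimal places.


P(A|B) = P(A and B) / P(B) = 0.264 / 0.613 = 264/613 ≈ 0.43066884

0.430669


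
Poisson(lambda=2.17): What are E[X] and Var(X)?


E[X] = Var(X) = lambda = 2.17

2.17, 2.17


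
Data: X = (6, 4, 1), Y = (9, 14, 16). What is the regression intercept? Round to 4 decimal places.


a = ybar - b*xbar, where b = sum((xi-xbar)(yi-ybar)) / sum((xi-xbar)^2)
n = 3, xbar = 11/3 ≈ 3.666667, ybar = 39/3 = 13
Sxy = sum((xi-xbar)(yi-ybar)) = -17
Sxx = sum((xi-xbar)^2) = 38/3 ≈ 12.666667
b = Sxy / Sxx = -51/38 ≈ -1.342105
a = 13 - (-1.342105) * 3.666667 = 681/38 ≈ 17.921053

17.9211


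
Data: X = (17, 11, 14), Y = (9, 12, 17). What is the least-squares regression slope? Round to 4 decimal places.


b = sum((xi-xbar)(yi-ybar)) / sum((xi-xbar)^2)
n = 3, xbar = 42/3 = 14, ybar = 38/3 ≈ 12.666667
Sxy = sum((xi-xbar)(yi-ybar)) = -9
Sxx = sum((xi-xbar)^2) = 18
b = Sxy / Sxx = -0.5

-0.5000


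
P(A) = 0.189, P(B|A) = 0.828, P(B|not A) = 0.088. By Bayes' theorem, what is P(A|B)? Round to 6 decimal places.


P(A|B) = P(B|A)*P(A) / P(B), P(B) = P(B|A)*P(A) + P(B|not A)*P(not A)
P(B|A)*P(A) = 0.828 * 0.189 = 0.156492
P(B|not A)*P(not A) = 0.088 * 0.811 = 0.071368
P(B) = 0.156492 + 0.071368 = 0.22786
P(A|B) = 0.156492 / 0.22786 ≈ 0.68679013

0.686790


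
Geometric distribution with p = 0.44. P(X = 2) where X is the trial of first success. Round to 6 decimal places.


P = (1-p)^(k-1) * p
(1-p)^(k-1) = 0.56^1 = 0.56
P = 0.56 * 0.44 = 0.2464

0.246400


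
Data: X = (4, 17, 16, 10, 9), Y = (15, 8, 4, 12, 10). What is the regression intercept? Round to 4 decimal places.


a = ybar - b*xbar, where b = sum((xi-xbar)(yi-ybar)) / sum((xi-xbar)^2)
n = 5, xbar = 56/5 = 11.2, ybar = 49/5 = 9.8
Sxy = sum((xi-xbar)(yi-ybar)) = -78.8
Sxx = sum((xi-xbar)^2) = 114.8
b = Sxy / Sxx = -197/287 ≈ -0.686411
a = 9.8 - (-0.686411) * 11.2 = 717/41 ≈ 17.487805

17.4878


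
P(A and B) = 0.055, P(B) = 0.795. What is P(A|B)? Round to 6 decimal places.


P(A|B) = P(A and B) / P(B) = 0.055 / 0.795 = 11/159 ≈ 0.06918239

0.069182


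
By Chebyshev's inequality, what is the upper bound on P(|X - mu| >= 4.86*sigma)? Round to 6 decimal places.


P <= 1/k^2
k^2 = 4.86^2 = 23.6196
1/k^2 = 1 / 23.6196 ≈ 0.04233772

0.042338


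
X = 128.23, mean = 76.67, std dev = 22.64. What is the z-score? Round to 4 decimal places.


z = (X - mu) / sigma
X - mu = 128.23 - 76.67 = 51.56
z = 51.56 / 22.64 = 1289/566 ≈ 2.277385

2.2774


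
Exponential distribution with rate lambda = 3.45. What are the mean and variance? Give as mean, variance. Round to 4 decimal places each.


mean = 1/lam, var = 1/lam^2
mean = 1 / 3.45 = 20/69 ≈ 0.289855
lam^2 = 3.45^2 = 11.9025
var = 1 / 11.9025 = 400/4761 ≈ 0.084016

0.2899, 0.0840


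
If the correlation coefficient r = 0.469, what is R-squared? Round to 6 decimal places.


R^2 = r^2 = (0.469)^2 = 0.219961

0.219961


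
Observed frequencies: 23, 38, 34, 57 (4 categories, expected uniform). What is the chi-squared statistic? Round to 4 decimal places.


chi2 = sum((O-E)^2/E), E = total/4
total = 152, E = 152/4 = 38
(23 - 38)^2 / 38 = 225 / 38 = 225/38 ≈ 5.921053
(38 - 38)^2 / 38 = 0 / 38 = 0
(34 - 38)^2 / 38 = 16 / 38 = 8/19 ≈ 0.421053
(57 - 38)^2 / 38 = 361 / 38 = 9.5
chi2 = 301/19 ≈ 15.842105

15.8421


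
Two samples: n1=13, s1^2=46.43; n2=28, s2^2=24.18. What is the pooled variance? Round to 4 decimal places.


sp^2 = ((n1-1)*s1^2 + (n2-1)*s2^2)/(n1+n2-2)
(n1-1)*s1^2 = 12 * 46.43 = 557.16
(n2-1)*s2^2 = 27 * 24.18 = 652.86
numerator = 557.16 + 652.86 = 1210.02
n1+n2-2 = 39
sp^2 = 1210.02 / 39 = 20167/650 ≈ 31.026154

31.0262


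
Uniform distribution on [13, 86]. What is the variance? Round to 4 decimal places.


Var = (b-a)^2 / 12
(b-a)^2 = (86 - 13)^2 = 5329
Var = 5329/12 ≈ 444.083333

444.0833


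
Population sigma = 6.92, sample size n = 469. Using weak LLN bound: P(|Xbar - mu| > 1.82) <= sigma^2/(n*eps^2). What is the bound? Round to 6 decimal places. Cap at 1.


bound = min(1, sigma^2/(n*eps^2))
sigma^2 = 6.92^2 = 47.8864
n*eps^2 = 469 * 1.82^2 = 469 * 3.3124 = 1553.5156
sigma^2/(n*eps^2) = 47.8864 / 1553.5156 ≈ 0.03082454

0.030825


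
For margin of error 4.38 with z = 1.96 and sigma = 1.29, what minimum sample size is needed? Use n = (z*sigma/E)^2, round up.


z*sigma/E = 1.96 * 1.29 / 4.38 = 2107/3650 ≈ 0.577260
(z*sigma/E)^2 ≈ 0.333229
round up: n = 1

1


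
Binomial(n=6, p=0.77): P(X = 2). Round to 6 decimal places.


P = C(n,k) * p^k * (1-p)^(n-k)
C(6,2) = 15
p^k = 0.77^2 = 0.5929
(1-p)^(n-k) = 0.23^4 = 0.00279841
P = 15 * 0.5929 * 0.00279841 ≈ 0.024888

0.024888


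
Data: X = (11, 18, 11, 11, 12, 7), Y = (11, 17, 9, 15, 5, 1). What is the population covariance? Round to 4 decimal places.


Cov = (1/n)*sum((xi-xbar)(yi-ybar))
n = 6, xbar = 70/6 = 35/3 ≈ 11.666667, ybar = 58/6 = 29/3 ≈ 9.666667
sum((xi-xbar)(yi-ybar)) = 244/3 ≈ 81.333333
Cov = 81.333333 / 6 = 122/9 ≈ 13.555556

13.5556


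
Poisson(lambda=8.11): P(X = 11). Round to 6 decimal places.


P = e^(-lam) * lam^k / k!
e^(-8.11) ≈ 0.0003005189
lam^k = 8.11^11 ≈ 9982271927.425590
k! = 11! = 39916800
P = 0.0003005189 * 9982271927.425590 / 39916800 ≈ 0.075153

0.075153


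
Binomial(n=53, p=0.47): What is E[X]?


E[X] = n*p = 53 * 0.47 = 24.91

24.91


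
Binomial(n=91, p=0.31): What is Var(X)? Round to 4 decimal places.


Var = n*p*(1-p) = 91 * 0.31 * 0.69 = 19.4649

19.4649


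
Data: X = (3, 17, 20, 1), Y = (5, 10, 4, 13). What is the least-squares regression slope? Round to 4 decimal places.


b = sum((xi-xbar)(yi-ybar)) / sum((xi-xbar)^2)
n = 4, xbar = 41/4 = 10.25, ybar = 32/4 = 8
Sxy = sum((xi-xbar)(yi-ybar)) = -50
Sxx = sum((xi-xbar)^2) = 278.75
b = Sxy / Sxx = -40/223 ≈ -0.179372

-0.1794


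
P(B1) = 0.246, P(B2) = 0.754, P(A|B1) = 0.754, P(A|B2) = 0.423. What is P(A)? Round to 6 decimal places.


P(A) = P(A|B1)*P(B1) + P(A|B2)*P(B2)
P(A|B1)*P(B1) = 0.754 * 0.246 = 0.185484
P(A|B2)*P(B2) = 0.423 * 0.754 = 0.318942
P(A) = 0.185484 + 0.318942 = 0.504426

0.504426


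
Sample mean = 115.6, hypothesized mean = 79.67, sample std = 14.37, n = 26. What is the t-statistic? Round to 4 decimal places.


t = (xbar - mu0) / (s/sqrt(n))
xbar - mu0 = 115.6 - 79.67 = 35.93
sqrt(26) ≈ 5.09901951
s/sqrt(n) = 14.37 / 5.09901951 ≈ 2.81818886
t = 35.93 / 2.81818886 ≈ 12.749323

12.7493


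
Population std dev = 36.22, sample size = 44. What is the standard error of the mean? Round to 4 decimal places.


SE = sigma / sqrt(n)
sqrt(44) ≈ 6.633250
SE = 36.22 / 6.633250 ≈ 5.460370

5.4604


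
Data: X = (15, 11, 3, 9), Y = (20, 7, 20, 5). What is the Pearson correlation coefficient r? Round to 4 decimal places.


r = sum((xi-xbar)(yi-ybar)) / sqrt(sum((xi-xbar)^2) * sum((yi-ybar)^2))
n = 4, xbar = 38/4 = 9.5, ybar = 52/4 = 13
Sxy = sum((xi-xbar)(yi-ybar)) = -12
Sxx = sum((xi-xbar)^2) = 75
Syy = sum((yi-ybar)^2) = 198
sqrt(Sxx*Syy) ≈ 121.860576
r = Sxy / sqrt(Sxx*Syy) = -12 / 121.860576 ≈ -0.098473

-0.0985


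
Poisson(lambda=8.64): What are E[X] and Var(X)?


E[X] = Var(X) = lambda = 8.64

8.64, 8.64


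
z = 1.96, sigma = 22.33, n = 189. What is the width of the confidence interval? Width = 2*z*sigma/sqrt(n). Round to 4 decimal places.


width = 2*z*sigma/sqrt(n)
2*z*sigma = 2 * 1.96 * 22.33 = 87.5336
sqrt(189) ≈ 13.747727
width = 87.5336 / 13.747727 ≈ 6.367133

6.3671


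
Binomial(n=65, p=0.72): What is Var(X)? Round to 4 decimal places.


Var = n*p*(1-p) = 65 * 0.72 * 0.28 = 13.104

13.1040


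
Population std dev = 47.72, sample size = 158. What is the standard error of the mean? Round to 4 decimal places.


SE = sigma / sqrt(n)
sqrt(158) ≈ 12.569805
SE = 47.72 / 12.569805 ≈ 3.796399

3.7964


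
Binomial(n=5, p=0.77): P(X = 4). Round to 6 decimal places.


P = C(n,k) * p^k * (1-p)^(n-k)
C(5,4) = 5
p^k = 0.77^4 ≈ 0.3515304
(1-p)^(n-k) = 0.23^1 = 0.23
P = 5 * 0.3515304 * 0.23 ≈ 0.404260

0.404260


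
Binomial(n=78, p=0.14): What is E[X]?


E[X] = n*p = 78 * 0.14 = 10.92

10.92


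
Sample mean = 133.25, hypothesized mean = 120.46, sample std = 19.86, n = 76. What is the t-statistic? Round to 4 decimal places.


t = (xbar - mu0) / (s/sqrt(n))
xbar - mu0 = 133.25 - 120.46 = 12.79
sqrt(76) ≈ 8.71779789
s/sqrt(n) = 19.86 / 8.71779789 ≈ 2.27809824
t = 12.79 / 2.27809824 ≈ 5.614332

5.6143


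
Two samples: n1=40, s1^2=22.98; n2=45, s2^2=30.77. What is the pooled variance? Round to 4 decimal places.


sp^2 = ((n1-1)*s1^2 + (n2-1)*s2^2)/(n1+n2-2)
(n1-1)*s1^2 = 39 * 22.98 = 896.22
(n2-1)*s2^2 = 44 * 30.77 = 1353.88
numerator = 896.22 + 1353.88 = 2250.1
n1+n2-2 = 83
sp^2 = 2250.1 / 83 = 22501/830 ≈ 27.109639

27.1096


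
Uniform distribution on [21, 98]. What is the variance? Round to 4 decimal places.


Var = (b-a)^2 / 12
(b-a)^2 = (98 - 21)^2 = 5929
Var = 5929/12 ≈ 494.083333

494.0833


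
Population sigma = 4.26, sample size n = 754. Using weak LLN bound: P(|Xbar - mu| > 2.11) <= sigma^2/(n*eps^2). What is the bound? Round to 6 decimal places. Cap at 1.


bound = min(1, sigma^2/(n*eps^2))
sigma^2 = 4.26^2 = 18.1476
n*eps^2 = 754 * 2.11^2 = 754 * 4.4521 = 3356.8834
sigma^2/(n*eps^2) = 18.1476 / 3356.8834 ≈ 0.00540609

0.005406


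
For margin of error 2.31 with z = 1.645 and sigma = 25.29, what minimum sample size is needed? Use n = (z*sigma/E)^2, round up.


z*sigma/E = 1.645 * 25.29 / 2.31 = 39621/2200 ≈ 18.009545
(z*sigma/E)^2 ≈ 324.343727
round up: n = 325

325


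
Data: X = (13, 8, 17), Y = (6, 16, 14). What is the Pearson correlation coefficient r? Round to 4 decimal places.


r = sum((xi-xbar)(yi-ybar)) / sqrt(sum((xi-xbar)^2) * sum((yi-ybar)^2))
n = 3, xbar = 38/3 ≈ 12.666667, ybar = 36/3 = 12
Sxy = sum((xi-xbar)(yi-ybar)) = -12
Sxx = sum((xi-xbar)^2) = 122/3 ≈ 40.666667
Syy = sum((yi-ybar)^2) = 56
sqrt(Sxx*Syy) ≈ 47.721414
r = Sxy / sqrt(Sxx*Syy) = -12 / 47.721414 ≈ -0.251459

-0.2515


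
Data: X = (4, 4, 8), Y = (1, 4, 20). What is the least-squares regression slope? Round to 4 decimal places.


b = sum((xi-xbar)(yi-ybar)) / sum((xi-xbar)^2)
n = 3, xbar = 16/3 ≈ 5.333333, ybar = 25/3 ≈ 8.333333
Sxy = sum((xi-xbar)(yi-ybar)) = 140/3 ≈ 46.666667
Sxx = sum((xi-xbar)^2) = 32/3 ≈ 10.666667
b = Sxy / Sxx = 4.375

4.3750


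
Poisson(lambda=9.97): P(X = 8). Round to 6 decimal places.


P = e^(-lam) * lam^k / k!
e^(-9.97) ≈ 0.00004678256
lam^k = 9.97^8 ≈ 97625049.365641
k! = 8! = 40320
P = 0.00004678256 * 97625049.365641 / 40320 ≈ 0.113273

0.113273


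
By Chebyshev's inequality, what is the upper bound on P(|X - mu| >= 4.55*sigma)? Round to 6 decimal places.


P <= 1/k^2
k^2 = 4.55^2 = 20.7025
1/k^2 = 1 / 20.7025 = 400/8281 ≈ 0.04830335

0.048303


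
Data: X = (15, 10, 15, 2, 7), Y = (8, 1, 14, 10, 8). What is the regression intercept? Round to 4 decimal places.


a = ybar - b*xbar, where b = sum((xi-xbar)(yi-ybar)) / sum((xi-xbar)^2)
n = 5, xbar = 49/5 = 9.8, ybar = 41/5 = 8.2
Sxy = sum((xi-xbar)(yi-ybar)) = 14.2
Sxx = sum((xi-xbar)^2) = 122.8
b = Sxy / Sxx = 71/614 ≈ 0.115635
a = 8.2 - 0.115635 * 9.8 = 4339/614 ≈ 7.066775

7.0668


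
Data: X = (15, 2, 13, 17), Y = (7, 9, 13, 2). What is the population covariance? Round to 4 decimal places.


Cov = (1/n)*sum((xi-xbar)(yi-ybar))
n = 4, xbar = 47/4 = 11.75, ybar = 31/4 = 7.75
sum((xi-xbar)(yi-ybar)) = -38.25
Cov = -38.25 / 4 = -9.5625

-9.5625


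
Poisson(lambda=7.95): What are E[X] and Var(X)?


E[X] = Var(X) = lambda = 7.95

7.95, 7.95


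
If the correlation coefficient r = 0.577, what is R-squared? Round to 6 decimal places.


R^2 = r^2 = (0.577)^2 = 0.332929

0.332929


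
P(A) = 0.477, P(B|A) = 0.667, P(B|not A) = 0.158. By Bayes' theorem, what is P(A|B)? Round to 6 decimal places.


P(A|B) = P(B|A)*P(A) / P(B), P(B) = P(B|A)*P(A) + P(B|not A)*P(not A)
P(B|A)*P(A) = 0.667 * 0.477 = 0.318159
P(B|not A)*P(not A) = 0.158 * 0.523 = 0.082634
P(B) = 0.318159 + 0.082634 = 0.400793
P(A|B) = 0.318159 / 0.400793 ≈ 0.79382374

0.793824


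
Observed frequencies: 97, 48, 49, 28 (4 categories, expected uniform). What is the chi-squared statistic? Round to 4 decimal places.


chi2 = sum((O-E)^2/E), E = total/4
total = 222, E = 222/4 = 55.5
(97 - 55.5)^2 / 55.5 = 1722.25 / 55.5 = 6889/222 ≈ 31.031532
(48 - 55.5)^2 / 55.5 = 56.25 / 55.5 = 75/74 ≈ 1.013514
(49 - 55.5)^2 / 55.5 = 42.25 / 55.5 = 169/222 ≈ 0.761261
(28 - 55.5)^2 / 55.5 = 756.25 / 55.5 = 3025/222 ≈ 13.626126
chi2 = 1718/37 ≈ 46.432432

46.4324


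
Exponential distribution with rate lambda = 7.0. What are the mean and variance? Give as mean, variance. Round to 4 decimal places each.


mean = 1/lam, var = 1/lam^2
mean = 1 / 7.0 = 1/7 ≈ 0.142857
lam^2 = 7.0^2 = 49
var = 1 / 49 = 1/49 ≈ 0.020408

0.1429, 0.0204


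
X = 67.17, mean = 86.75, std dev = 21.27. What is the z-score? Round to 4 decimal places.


z = (X - mu) / sigma
X - mu = 67.17 - 86.75 = -19.58
z = -19.58 / 21.27 = -1958/2127 ≈ -0.920545

-0.9205


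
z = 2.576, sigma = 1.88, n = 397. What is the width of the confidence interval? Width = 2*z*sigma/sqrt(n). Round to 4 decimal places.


width = 2*z*sigma/sqrt(n)
2*z*sigma = 2 * 2.576 * 1.88 = 9.68576
sqrt(397) ≈ 19.924859
width = 9.68576 / 19.924859 ≈ 0.486114

0.4861


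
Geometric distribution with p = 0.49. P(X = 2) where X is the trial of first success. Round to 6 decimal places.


P = (1-p)^(k-1) * p
(1-p)^(k-1) = 0.51^1 = 0.51
P = 0.51 * 0.49 = 0.2499

0.249900


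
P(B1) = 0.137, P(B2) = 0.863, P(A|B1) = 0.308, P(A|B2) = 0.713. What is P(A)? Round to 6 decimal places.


P(A) = P(A|B1)*P(B1) + P(A|B2)*P(B2)
P(A|B1)*P(B1) = 0.308 * 0.137 = 0.042196
P(A|B2)*P(B2) = 0.713 * 0.863 = 0.615319
P(A) = 0.042196 + 0.615319 = 0.657515

0.657515


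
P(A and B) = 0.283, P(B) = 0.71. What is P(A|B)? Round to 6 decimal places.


P(A|B) = P(A and B) / P(B) = 0.283 / 0.71 = 283/710 ≈ 0.39859155

0.398592


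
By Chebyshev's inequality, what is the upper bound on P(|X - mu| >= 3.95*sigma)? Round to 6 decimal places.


P <= 1/k^2
k^2 = 3.95^2 = 15.6025
1/k^2 = 1 / 15.6025 = 400/6241 ≈ 0.06409229

0.064092


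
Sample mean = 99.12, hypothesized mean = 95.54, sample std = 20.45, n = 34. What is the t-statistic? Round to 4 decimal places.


t = (xbar - mu0) / (s/sqrt(n))
xbar - mu0 = 99.12 - 95.54 = 3.58
sqrt(34) ≈ 5.83095189
s/sqrt(n) = 20.45 / 5.83095189 ≈ 3.50714607
t = 3.58 / 3.50714607 ≈ 1.020773

1.0208


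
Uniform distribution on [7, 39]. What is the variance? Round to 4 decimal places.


Var = (b-a)^2 / 12
(b-a)^2 = (39 - 7)^2 = 1024
Var = 1024/12 ≈ 85.333333

85.3333


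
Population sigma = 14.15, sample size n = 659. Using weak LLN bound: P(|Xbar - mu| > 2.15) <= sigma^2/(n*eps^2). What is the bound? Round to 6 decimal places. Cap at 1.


bound = min(1, sigma^2/(n*eps^2))
sigma^2 = 14.15^2 = 200.2225
n*eps^2 = 659 * 2.15^2 = 659 * 4.6225 = 3046.2275
sigma^2/(n*eps^2) = 200.2225 / 3046.2275 ≈ 0.06572802

0.065728


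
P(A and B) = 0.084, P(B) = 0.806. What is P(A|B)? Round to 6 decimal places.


P(A|B) = P(A and B) / P(B) = 0.084 / 0.806 = 42/403 ≈ 0.10421836

0.104218


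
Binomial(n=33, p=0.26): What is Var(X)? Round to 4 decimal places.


Var = n*p*(1-p) = 33 * 0.26 * 0.74 = 6.3492

6.3492


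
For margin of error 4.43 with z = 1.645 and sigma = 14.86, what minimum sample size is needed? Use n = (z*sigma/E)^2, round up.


z*sigma/E = 1.645 * 14.86 / 4.43 ≈ 5.517991
(z*sigma/E)^2 ≈ 30.448224
round up: n = 31

31


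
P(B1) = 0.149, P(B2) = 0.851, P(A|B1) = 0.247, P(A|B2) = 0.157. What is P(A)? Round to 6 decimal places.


P(A) = P(A|B1)*P(B1) + P(A|B2)*P(B2)
P(A|B1)*P(B1) = 0.247 * 0.149 = 0.036803
P(A|B2)*P(B2) = 0.157 * 0.851 = 0.133607
P(A) = 0.036803 + 0.133607 = 0.17041

0.170410


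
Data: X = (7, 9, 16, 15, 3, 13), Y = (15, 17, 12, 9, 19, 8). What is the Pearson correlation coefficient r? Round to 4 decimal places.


r = sum((xi-xbar)(yi-ybar)) / sqrt(sum((xi-xbar)^2) * sum((yi-ybar)^2))
n = 6, xbar = 63/6 = 10.5, ybar = 80/6 = 40/3 ≈ 13.333333
Sxy = sum((xi-xbar)(yi-ybar)) = -94
Sxx = sum((xi-xbar)^2) = 127.5
Syy = sum((yi-ybar)^2) = 292/3 ≈ 97.333333
sqrt(Sxx*Syy) ≈ 111.400180
r = Sxy / sqrt(Sxx*Syy) = -94 / 111.400180 ≈ -0.843805

-0.8438


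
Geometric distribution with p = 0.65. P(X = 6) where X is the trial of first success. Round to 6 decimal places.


P = (1-p)^(k-1) * p
(1-p)^(k-1) = 0.35^5 ≈ 0.005252188
P = 0.005252188 * 0.65 ≈ 0.003413922

0.003414


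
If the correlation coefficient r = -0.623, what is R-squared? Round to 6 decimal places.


R^2 = r^2 = (-0.623)^2 = 0.388129

0.388129


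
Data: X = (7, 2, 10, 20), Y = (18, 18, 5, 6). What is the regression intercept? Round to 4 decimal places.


a = ybar - b*xbar, where b = sum((xi-xbar)(yi-ybar)) / sum((xi-xbar)^2)
n = 4, xbar = 39/4 = 9.75, ybar = 47/4 = 11.75
Sxy = sum((xi-xbar)(yi-ybar)) = -126.25
Sxx = sum((xi-xbar)^2) = 172.75
b = Sxy / Sxx = -505/691 ≈ -0.730825
a = 11.75 - (-0.730825) * 9.75 = 13043/691 ≈ 18.875543

18.8755
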